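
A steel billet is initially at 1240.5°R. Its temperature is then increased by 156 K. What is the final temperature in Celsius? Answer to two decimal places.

572.02°C

Initial temperature in Celsius: (1240.5 - 491.67) × 5/9 = 416.0167°C.
The 156 K change is an interval; Kelvin and Celsius degrees are the same size, so ΔC = +156°C.
Final Celsius temperature: 416.0167 + 156.0000 = 572.0167°C.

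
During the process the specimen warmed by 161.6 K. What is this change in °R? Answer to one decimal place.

An interval of 1 K corresponds to 1.8°R.
161.6 × 1.8 = 290.9.

290.9°R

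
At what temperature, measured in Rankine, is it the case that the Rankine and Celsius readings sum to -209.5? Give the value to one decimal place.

Let R be the Rankine reading. The Celsius reading is C = 5/9·R - 273.15.
Require R + C = -209.5: (14/9)·R - 273.15 = -209.5.
R = (-209.5 + 273.15) / (14/9) = 40.9.

40.9°R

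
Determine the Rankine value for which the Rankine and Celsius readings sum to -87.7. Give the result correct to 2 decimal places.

119.22°R

Let R be the Rankine reading. The Celsius reading is C = 5/9·R - 273.15.
Require R + C = -87.7: (14/9)·R - 273.15 = -87.7.
R = (-87.7 + 273.15) / (14/9) = 119.22.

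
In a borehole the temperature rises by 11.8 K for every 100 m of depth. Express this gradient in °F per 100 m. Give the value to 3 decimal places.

21.240 °F/100 m

The quantity depends on a temperature interval, so only the ratio of degree sizes applies; the offset between the scales is irrelevant.
A change of 1 K is a change of 1.8°F, so 11.8 × 1.8 = 21.240.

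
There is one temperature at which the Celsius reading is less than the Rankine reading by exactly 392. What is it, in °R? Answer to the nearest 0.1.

Let R be the Rankine reading. The Celsius reading is C = 5/9·R - 273.15.
Require C - R = -392: (-4/9)·R - 273.15 = -392.
R = (-392 + 273.15) / (-4/9) = 267.4.

267.4°R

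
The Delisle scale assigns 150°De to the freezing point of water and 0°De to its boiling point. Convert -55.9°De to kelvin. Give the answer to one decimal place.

Linear interpolation between the fixed points: C = (-55.9 - 150) × 100 / (0 - 150) = 137.2667°C.
Then 137.2667 + 273.15 = 410.4 K.

410.4 K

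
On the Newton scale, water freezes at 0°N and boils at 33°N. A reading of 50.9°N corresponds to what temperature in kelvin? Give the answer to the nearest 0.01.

Linear interpolation between the fixed points: C = (50.9 - 0) × 100 / (33 - 0) = 154.2424°C.
Then 154.2424 + 273.15 = 427.39 K.

427.39 K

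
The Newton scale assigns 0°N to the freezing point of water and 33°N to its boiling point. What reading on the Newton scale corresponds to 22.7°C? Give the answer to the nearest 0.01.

7.49°N

Linearly onto the Newton scale: 0 + (22.7000 / 100) × (33 - 0) = 7.49°N.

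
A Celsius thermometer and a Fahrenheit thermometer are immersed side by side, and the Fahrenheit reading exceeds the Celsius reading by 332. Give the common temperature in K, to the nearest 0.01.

Let x be the Celsius reading; then the Fahrenheit reading is 1.8·x + 32.
(1.8·x + 32) - x = 332  ⇒  (0.8)·x = 300  ⇒  x = 375.0000°C.
In kelvin: 375.0000 + 273.15 = 648.15 K.

648.15 K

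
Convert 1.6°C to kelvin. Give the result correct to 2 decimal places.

In kelvin: 1.6000 + 273.15 = 274.75 K.

274.75 K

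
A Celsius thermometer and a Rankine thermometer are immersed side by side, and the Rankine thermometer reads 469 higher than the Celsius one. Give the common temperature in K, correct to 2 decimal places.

Let x be the Celsius reading; then the Rankine reading is 1.8·x + 491.67.
(1.8·x + 491.67) - x = 469  ⇒  (0.8)·x = -22.67  ⇒  x = -28.3375°C.
In kelvin: -28.3375 + 273.15 = 244.81 K.

244.81 K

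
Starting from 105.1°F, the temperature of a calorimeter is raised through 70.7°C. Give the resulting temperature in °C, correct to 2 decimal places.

Initial temperature in Celsius: (105.1 - 32) × 5/9 = 40.6111°C.
Final Celsius temperature: 40.6111 + 70.7000 = 111.3111°C.

111.31°C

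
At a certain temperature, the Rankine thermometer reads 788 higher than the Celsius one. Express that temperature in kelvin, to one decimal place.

Let x be the Celsius reading; then the Rankine reading is 1.8·x + 491.67.
(1.8·x + 491.67) - x = 788  ⇒  (0.8)·x = 296.33  ⇒  x = 370.4125°C.
In kelvin: 370.4125 + 273.15 = 643.6 K.

643.6 K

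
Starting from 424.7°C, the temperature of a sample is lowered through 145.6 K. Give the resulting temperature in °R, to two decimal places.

994.05°R

The 145.6 K change is an interval; Kelvin and Celsius degrees are the same size, so ΔC = -145.6°C.
Final Celsius temperature: 424.7000 - 145.6000 = 279.1000°C.
In Rankine: 279.1000 × 1.8 + 491.67 = 994.05°R.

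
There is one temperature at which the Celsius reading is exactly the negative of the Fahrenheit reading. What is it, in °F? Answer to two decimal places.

Let F be the Fahrenheit reading. The Celsius reading is C = 5/9·F - 17.7778.
Require C = -1·F: 5/9·F - 17.7778 = -1·F.
(14/9)·F = 17.7778  ⇒  F = 11.43.

11.43°F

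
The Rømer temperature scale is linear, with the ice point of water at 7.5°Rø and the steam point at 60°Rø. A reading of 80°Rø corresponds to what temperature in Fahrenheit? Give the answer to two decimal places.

280.57°F

Linear interpolation between the fixed points: C = (80 - 7.5) × 100 / (60 - 7.5) = 138.0952°C.
Then 138.0952 × 1.8 + 32 = 280.57°F.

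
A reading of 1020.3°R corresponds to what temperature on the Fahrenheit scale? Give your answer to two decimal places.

560.63°F

In Celsius: (1020.3 - 491.67) × 5/9 = 293.6833°C.
In Fahrenheit: 293.6833 × 1.8 + 32 = 560.63°F.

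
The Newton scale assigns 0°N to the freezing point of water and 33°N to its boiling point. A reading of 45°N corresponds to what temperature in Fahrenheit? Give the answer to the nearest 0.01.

Linear interpolation between the fixed points: C = (45 - 0) × 100 / (33 - 0) = 136.3636°C.
Then 136.3636 × 1.8 + 32 = 277.45°F.

277.45°F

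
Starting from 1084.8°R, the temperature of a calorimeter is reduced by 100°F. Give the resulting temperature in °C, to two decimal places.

Initial temperature in Celsius: (1084.8 - 491.67) × 5/9 = 329.5167°C.
The 100°F change is an interval, so only the factor 5/9 applies: -100 × 5/9 = -55.5556°C.
Final Celsius temperature: 329.5167 - 55.5556 = 273.9611°C.

273.96°C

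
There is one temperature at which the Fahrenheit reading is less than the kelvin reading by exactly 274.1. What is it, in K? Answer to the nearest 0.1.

232.0 K

Let K be the kelvin reading. The Fahrenheit reading is F = 1.8·K - 459.67.
Require F - K = -274.1: (0.8)·K - 459.67 = -274.1.
K = (-274.1 + 459.67) / (0.8) = 232.0.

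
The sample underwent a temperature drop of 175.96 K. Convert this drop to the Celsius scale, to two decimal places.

175.96°C

Kelvin and Celsius degrees are the same size, so the interval is unchanged: 175.96.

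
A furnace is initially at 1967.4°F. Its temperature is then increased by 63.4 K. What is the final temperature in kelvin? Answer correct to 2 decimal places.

1411.77 K

Initial temperature in Celsius: (1967.4 - 32) × 5/9 = 1075.2222°C.
The 63.4 K change is an interval; Kelvin and Celsius degrees are the same size, so ΔC = +63.4°C.
Final Celsius temperature: 1075.2222 + 63.4000 = 1138.6222°C.
In kelvin: 1138.6222 + 273.15 = 1411.77 K.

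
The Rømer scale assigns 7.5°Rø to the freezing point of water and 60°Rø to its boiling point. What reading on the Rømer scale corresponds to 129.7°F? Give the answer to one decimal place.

36.0°Rø

First in Celsius: (129.7 - 32) × 5/9 = 54.2778°C.
Linearly onto the Rømer scale: 7.5 + (54.2778 / 100) × (60 - 7.5) = 36.0°Rø.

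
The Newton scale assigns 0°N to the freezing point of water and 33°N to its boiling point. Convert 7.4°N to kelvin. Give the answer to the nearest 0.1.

Linear interpolation between the fixed points: C = (7.4 - 0) × 100 / (33 - 0) = 22.4242°C.
Then 22.4242 + 273.15 = 295.6 K.

295.6 K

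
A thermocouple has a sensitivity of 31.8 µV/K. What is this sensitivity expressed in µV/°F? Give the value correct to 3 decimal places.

Since only a temperature interval is involved, the additive offset between the scales drops out.
A change of 1°F is a change of 5/9 K, so per °F the value is 31.8 × 5/9 = 17.667.

17.667 µV/°F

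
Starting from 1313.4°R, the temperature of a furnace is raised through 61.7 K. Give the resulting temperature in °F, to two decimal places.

Initial temperature in Celsius: (1313.4 - 491.67) × 5/9 = 456.5167°C.
The 61.7 K change is an interval; Kelvin and Celsius degrees are the same size, so ΔC = +61.7°C.
Final Celsius temperature: 456.5167 + 61.7000 = 518.2167°C.
In Fahrenheit: 518.2167 × 1.8 + 32 = 964.79°F.

964.79°F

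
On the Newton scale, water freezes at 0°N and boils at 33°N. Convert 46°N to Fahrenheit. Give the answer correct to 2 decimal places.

282.91°F

Linear interpolation between the fixed points: C = (46 - 0) × 100 / (33 - 0) = 139.3939°C.
Then 139.3939 × 1.8 + 32 = 282.91°F.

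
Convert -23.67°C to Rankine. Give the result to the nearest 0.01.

449.06°R

In Rankine: -23.6700 × 1.8 + 491.67 = 449.06°R.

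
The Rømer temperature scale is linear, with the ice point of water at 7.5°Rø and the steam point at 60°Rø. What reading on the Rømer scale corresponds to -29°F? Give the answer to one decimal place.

-10.3°Rø

First in Celsius: (-29 - 32) × 5/9 = -33.8889°C.
Linearly onto the Rømer scale: 7.5 + (-33.8889 / 100) × (60 - 7.5) = -10.3°Rø.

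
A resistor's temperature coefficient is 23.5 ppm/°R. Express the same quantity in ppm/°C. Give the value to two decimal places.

Since only a temperature interval is involved, the additive offset between the scales drops out.
A change of 1°C is a change of 1.8°R, so per °C the value is 23.5 × 1.8 = 42.30.

42.30 ppm/°C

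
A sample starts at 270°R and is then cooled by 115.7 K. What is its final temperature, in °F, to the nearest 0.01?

Initial temperature in Celsius: (270 - 491.67) × 5/9 = -123.1500°C.
The 115.7 K change is an interval; Kelvin and Celsius degrees are the same size, so ΔC = -115.7°C.
Final Celsius temperature: -123.1500 - 115.7000 = -238.8500°C.
In Fahrenheit: -238.8500 × 1.8 + 32 = -397.93°F.

-397.93°F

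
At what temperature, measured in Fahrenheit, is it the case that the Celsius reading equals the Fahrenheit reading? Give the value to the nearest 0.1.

-40.0°F

Let F be the Fahrenheit reading. The Celsius reading is C = 5/9·F - 17.7778.
Set C = F: 5/9·F - 17.7778 = F.
(-4/9)·F = 17.7778  ⇒  F = -40.0.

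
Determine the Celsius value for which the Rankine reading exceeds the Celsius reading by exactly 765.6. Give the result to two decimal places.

Let C be the Celsius reading. The Rankine reading is R = 1.8·C + 491.67.
Require R - C = 765.6: (0.8)·C + 491.67 = 765.6.
C = (765.6 - 491.67) / (0.8) = 342.41.

342.41°C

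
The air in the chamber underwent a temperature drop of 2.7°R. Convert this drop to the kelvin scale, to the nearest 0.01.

1.50 K

An interval of 1°R corresponds to 5/9 K.
2.7 × 5/9 = 1.50.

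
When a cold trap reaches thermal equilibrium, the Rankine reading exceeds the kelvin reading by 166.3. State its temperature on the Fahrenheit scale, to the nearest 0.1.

Let x be the kelvin reading; then the Rankine reading is 1.8·x.
(1.8·x) - x = 166.3  ⇒  (0.8)·x = 166.3  ⇒  x = 207.8750 K.
In Celsius: 207.875 - 273.15 = -65.2750°C.
In Fahrenheit: -65.2750 × 1.8 + 32 = -85.5°F.

-85.5°F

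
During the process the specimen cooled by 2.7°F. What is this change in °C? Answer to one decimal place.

1.5°C

An interval of 1°F corresponds to 5/9°C.
2.7 × 5/9 = 1.5.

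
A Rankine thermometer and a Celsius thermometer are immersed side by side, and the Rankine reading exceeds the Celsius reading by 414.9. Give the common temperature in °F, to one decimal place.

-140.7°F

Let x be the Rankine reading; then the Celsius reading is 5/9·x - 273.15.
(5/9·x - 273.15) - x = -414.9  ⇒  (-4/9)·x = -141.75  ⇒  x = 318.9375°R.
In Celsius: (318.9375 - 491.67) × 5/9 = -95.9625°C.
In Fahrenheit: -95.9625 × 1.8 + 32 = -140.7°F.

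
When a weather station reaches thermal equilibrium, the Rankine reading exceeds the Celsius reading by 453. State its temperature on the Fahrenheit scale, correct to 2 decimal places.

-55.01°F

Let x be the Celsius reading; then the Rankine reading is 1.8·x + 491.67.
(1.8·x + 491.67) - x = 453  ⇒  (0.8)·x = -38.67  ⇒  x = -48.3375°C.
In Fahrenheit: -48.3375 × 1.8 + 32 = -55.01°F.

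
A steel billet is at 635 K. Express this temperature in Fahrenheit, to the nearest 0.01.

In Celsius: 635 - 273.15 = 361.8500°C.
In Fahrenheit: 361.8500 × 1.8 + 32 = 683.33°F.

683.33°F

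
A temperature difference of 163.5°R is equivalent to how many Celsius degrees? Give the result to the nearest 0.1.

Only the scale ratio 5/9 matters for a change in temperature.
163.5 × 5/9 = 90.8.

90.8°C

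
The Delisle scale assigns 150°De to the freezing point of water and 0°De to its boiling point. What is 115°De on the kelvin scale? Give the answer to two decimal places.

Linear interpolation between the fixed points: C = (115 - 150) × 100 / (0 - 150) = 23.3333°C.
Then 23.3333 + 273.15 = 296.48 K.

296.48 K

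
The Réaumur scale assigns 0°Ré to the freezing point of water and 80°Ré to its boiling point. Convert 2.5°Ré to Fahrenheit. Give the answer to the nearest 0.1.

37.6°F

Linear interpolation between the fixed points: C = (2.5 - 0) × 100 / (80 - 0) = 3.1250°C.
Then 3.1250 × 1.8 + 32 = 37.6°F.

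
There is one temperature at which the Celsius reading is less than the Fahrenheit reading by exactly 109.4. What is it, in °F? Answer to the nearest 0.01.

206.15°F

Let F be the Fahrenheit reading. The Celsius reading is C = 5/9·F - 17.7778.
Require C - F = -109.4: (-4/9)·F - 17.7778 = -109.4.
F = (-109.4 + 17.7778) / (-4/9) = 206.15.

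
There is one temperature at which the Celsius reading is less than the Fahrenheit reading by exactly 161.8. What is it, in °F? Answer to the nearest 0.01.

324.05°F

Let F be the Fahrenheit reading. The Celsius reading is C = 5/9·F - 17.7778.
Require C - F = -161.8: (-4/9)·F - 17.7778 = -161.8.
F = (-161.8 + 17.7778) / (-4/9) = 324.05.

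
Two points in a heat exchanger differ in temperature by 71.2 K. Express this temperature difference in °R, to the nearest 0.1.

128.2°R

Only the scale ratio 1.8 matters for a change in temperature.
71.2 × 1.8 = 128.2.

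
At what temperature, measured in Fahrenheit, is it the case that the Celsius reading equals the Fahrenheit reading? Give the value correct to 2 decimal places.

Let F be the Fahrenheit reading. The Celsius reading is C = 5/9·F - 17.7778.
Set C = F: 5/9·F - 17.7778 = F.
(-4/9)·F = 17.7778  ⇒  F = -40.00.

-40.00°F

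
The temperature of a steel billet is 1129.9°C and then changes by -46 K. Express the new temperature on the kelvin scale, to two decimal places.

The 46 K change is an interval; Kelvin and Celsius degrees are the same size, so ΔC = -46°C.
Final Celsius temperature: 1129.9000 - 46.0000 = 1083.9000°C.
In kelvin: 1083.9000 + 273.15 = 1357.05 K.

1357.05 K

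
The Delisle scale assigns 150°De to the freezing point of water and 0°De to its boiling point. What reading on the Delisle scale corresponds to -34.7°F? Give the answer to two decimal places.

205.58°De

First in Celsius: (-34.7 - 32) × 5/9 = -37.0556°C.
Linearly onto the Delisle scale: 150 + (-37.0556 / 100) × (0 - 150) = 205.58°De.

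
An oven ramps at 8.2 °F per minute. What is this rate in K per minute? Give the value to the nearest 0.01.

Since only a temperature interval is involved, the additive offset between the scales drops out.
A change of 1°F is a change of 5/9 K, so 8.2 × 5/9 = 4.56.

4.56 K/minute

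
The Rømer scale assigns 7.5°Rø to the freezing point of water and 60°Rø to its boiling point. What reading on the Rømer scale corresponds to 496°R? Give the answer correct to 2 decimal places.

8.76°Rø

First in Celsius: (496 - 491.67) × 5/9 = 2.4056°C.
Linearly onto the Rømer scale: 7.5 + (2.4056 / 100) × (60 - 7.5) = 8.76°Rø.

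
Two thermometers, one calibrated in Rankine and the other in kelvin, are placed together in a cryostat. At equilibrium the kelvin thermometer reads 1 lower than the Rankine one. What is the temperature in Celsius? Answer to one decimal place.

-271.9°C

Let x be the Rankine reading; then the kelvin reading is 5/9·x.
(5/9·x) - x = -1  ⇒  (-4/9)·x = -1  ⇒  x = 2.2500°R.
In Celsius: (2.25 - 491.67) × 5/9 = -271.9°C.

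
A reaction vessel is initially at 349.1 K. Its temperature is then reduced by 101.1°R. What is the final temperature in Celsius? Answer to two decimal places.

Initial temperature in Celsius: 349.1 - 273.15 = 75.9500°C.
The 101.1°R change is an interval, so only the factor 5/9 applies: -101.1 × 5/9 = -56.1667°C.
Final Celsius temperature: 75.9500 - 56.1667 = 19.7833°C.

19.78°C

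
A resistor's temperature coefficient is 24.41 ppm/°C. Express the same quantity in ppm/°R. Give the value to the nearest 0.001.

The quantity depends on a temperature interval, so only the ratio of degree sizes applies; the offset between the scales is irrelevant.
A change of 1°R is a change of 5/9°C, so per °R the value is 24.41 × 5/9 = 13.561.

13.561 ppm/°R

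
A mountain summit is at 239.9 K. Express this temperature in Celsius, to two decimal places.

In Celsius: 239.9 - 273.15 = -33.2500°C.

-33.25°C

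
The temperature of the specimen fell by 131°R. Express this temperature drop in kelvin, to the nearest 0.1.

72.8 K

For a temperature interval the offset drops out; only the factor 5/9 applies.
131 × 5/9 = 72.8.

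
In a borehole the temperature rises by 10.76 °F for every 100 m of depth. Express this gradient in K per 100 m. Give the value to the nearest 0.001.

The quantity depends on a temperature interval, so only the ratio of degree sizes applies; the offset between the scales is irrelevant.
A change of 1°F is a change of 5/9 K, so 10.76 × 5/9 = 5.978.

5.978 K/100 m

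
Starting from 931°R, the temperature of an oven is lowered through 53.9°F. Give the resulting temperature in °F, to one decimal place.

417.4°F

Initial temperature in Celsius: (931 - 491.67) × 5/9 = 244.0722°C.
The 53.9°F change is an interval, so only the factor 5/9 applies: -53.9 × 5/9 = -29.9444°C.
Final Celsius temperature: 244.0722 - 29.9444 = 214.1278°C.
In Fahrenheit: 214.1278 × 1.8 + 32 = 417.4°F.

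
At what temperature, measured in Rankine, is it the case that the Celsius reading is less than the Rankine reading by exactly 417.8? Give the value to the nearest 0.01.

325.46°R

Let R be the Rankine reading. The Celsius reading is C = 5/9·R - 273.15.
Require C - R = -417.8: (-4/9)·R - 273.15 = -417.8.
R = (-417.8 + 273.15) / (-4/9) = 325.46.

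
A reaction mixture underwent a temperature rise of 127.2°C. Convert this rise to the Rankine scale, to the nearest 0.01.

An interval of 1°C corresponds to 1.8°R.
127.2 × 1.8 = 228.96.

228.96°R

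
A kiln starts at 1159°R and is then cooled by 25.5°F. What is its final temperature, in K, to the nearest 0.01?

629.72 K

Initial temperature in Celsius: (1159 - 491.67) × 5/9 = 370.7389°C.
The 25.5°F change is an interval, so only the factor 5/9 applies: -25.5 × 5/9 = -14.1667°C.
Final Celsius temperature: 370.7389 - 14.1667 = 356.5722°C.
In kelvin: 356.5722 + 273.15 = 629.72 K.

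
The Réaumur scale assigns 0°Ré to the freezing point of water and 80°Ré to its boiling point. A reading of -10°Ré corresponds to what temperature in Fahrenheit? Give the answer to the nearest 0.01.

Linear interpolation between the fixed points: C = (-10 - 0) × 100 / (80 - 0) = -12.5000°C.
Then -12.5000 × 1.8 + 32 = 9.50°F.

9.50°F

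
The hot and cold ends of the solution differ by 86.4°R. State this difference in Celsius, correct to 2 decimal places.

48.00°C

For a temperature interval the offset drops out; only the factor 5/9 applies.
86.4 × 5/9 = 48.00.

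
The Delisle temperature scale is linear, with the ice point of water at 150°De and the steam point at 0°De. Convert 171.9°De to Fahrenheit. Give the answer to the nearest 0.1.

5.7°F

Linear interpolation between the fixed points: C = (171.9 - 150) × 100 / (0 - 150) = -14.6000°C.
Then -14.6000 × 1.8 + 32 = 5.7°F.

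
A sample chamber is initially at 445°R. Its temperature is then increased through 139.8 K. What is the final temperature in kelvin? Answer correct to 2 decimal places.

387.02 K

Initial temperature in Celsius: (445 - 491.67) × 5/9 = -25.9278°C.
The 139.8 K change is an interval; Kelvin and Celsius degrees are the same size, so ΔC = +139.8°C.
Final Celsius temperature: -25.9278 + 139.8000 = 113.8722°C.
In kelvin: 113.8722 + 273.15 = 387.02 K.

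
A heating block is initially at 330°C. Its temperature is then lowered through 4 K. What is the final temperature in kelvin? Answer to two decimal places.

The 4 K change is an interval; Kelvin and Celsius degrees are the same size, so ΔC = -4°C.
Final Celsius temperature: 330.0000 - 4.0000 = 326.0000°C.
In kelvin: 326.0000 + 273.15 = 599.15 K.

599.15 K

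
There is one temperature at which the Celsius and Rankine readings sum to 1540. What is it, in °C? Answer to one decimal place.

Let C be the Celsius reading. The Rankine reading is R = 1.8·C + 491.67.
Require C + R = 1540: (2.8)·C + 491.67 = 1540.
C = (1540 - 491.67) / (2.8) = 374.4.

374.4°C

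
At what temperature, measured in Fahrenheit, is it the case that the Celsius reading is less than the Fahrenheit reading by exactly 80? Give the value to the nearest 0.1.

Let F be the Fahrenheit reading. The Celsius reading is C = 5/9·F - 17.7778.
Require C - F = -80: (-4/9)·F - 17.7778 = -80.
F = (-80 + 17.7778) / (-4/9) = 140.0.

140.0°F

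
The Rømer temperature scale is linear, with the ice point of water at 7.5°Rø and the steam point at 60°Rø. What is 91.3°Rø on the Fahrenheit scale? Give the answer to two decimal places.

Linear interpolation between the fixed points: C = (91.3 - 7.5) × 100 / (60 - 7.5) = 159.6190°C.
Then 159.6190 × 1.8 + 32 = 319.31°F.

319.31°F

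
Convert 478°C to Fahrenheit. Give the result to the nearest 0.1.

In Fahrenheit: 478.0000 × 1.8 + 32 = 892.4°F.

892.4°F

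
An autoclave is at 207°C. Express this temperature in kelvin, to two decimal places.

480.15 K

In kelvin: 207.0000 + 273.15 = 480.15 K.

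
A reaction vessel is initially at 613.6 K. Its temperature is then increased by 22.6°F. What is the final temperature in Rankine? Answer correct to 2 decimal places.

Initial temperature in Celsius: 613.6 - 273.15 = 340.4500°C.
The 22.6°F change is an interval, so only the factor 5/9 applies: +22.6 × 5/9 = +12.5556°C.
Final Celsius temperature: 340.4500 + 12.5556 = 353.0056°C.
In Rankine: 353.0056 × 1.8 + 491.67 = 1127.08°R.

1127.08°R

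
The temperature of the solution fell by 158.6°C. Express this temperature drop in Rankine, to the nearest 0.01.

285.48°R

For a temperature interval the offset drops out; only the factor 1.8 applies.
158.6 × 1.8 = 285.48.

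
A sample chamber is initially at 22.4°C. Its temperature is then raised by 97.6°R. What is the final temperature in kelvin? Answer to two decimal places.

The 97.6°R change is an interval, so only the factor 5/9 applies: +97.6 × 5/9 = +54.2222°C.
Final Celsius temperature: 22.4000 + 54.2222 = 76.6222°C.
In kelvin: 76.6222 + 273.15 = 349.77 K.

349.77 K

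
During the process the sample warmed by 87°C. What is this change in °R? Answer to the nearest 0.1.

An interval of 1°C corresponds to 1.8°R.
87 × 1.8 = 156.6.

156.6°R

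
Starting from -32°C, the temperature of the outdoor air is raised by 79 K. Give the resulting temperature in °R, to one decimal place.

576.3°R

The 79 K change is an interval; Kelvin and Celsius degrees are the same size, so ΔC = +79°C.
Final Celsius temperature: -32.0000 + 79.0000 = 47.0000°C.
In Rankine: 47.0000 × 1.8 + 491.67 = 576.3°R.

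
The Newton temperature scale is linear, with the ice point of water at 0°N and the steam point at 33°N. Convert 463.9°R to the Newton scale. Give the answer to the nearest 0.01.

-5.09°N

First in Celsius: (463.9 - 491.67) × 5/9 = -15.4278°C.
Linearly onto the Newton scale: 0 + (-15.4278 / 100) × (33 - 0) = -5.09°N.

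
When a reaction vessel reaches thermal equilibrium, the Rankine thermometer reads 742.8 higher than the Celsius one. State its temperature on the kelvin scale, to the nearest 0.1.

587.1 K

Let x be the Celsius reading; then the Rankine reading is 1.8·x + 491.67.
(1.8·x + 491.67) - x = 742.8  ⇒  (0.8)·x = 251.13  ⇒  x = 313.9125°C.
In kelvin: 313.9125 + 273.15 = 587.1 K.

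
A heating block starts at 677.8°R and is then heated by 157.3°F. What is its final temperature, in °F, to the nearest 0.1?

375.4°F

Initial temperature in Celsius: (677.8 - 491.67) × 5/9 = 103.4056°C.
The 157.3°F change is an interval, so only the factor 5/9 applies: +157.3 × 5/9 = +87.3889°C.
Final Celsius temperature: 103.4056 + 87.3889 = 190.7944°C.
In Fahrenheit: 190.7944 × 1.8 + 32 = 375.4°F.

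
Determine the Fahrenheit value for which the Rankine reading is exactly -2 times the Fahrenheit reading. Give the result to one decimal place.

Let F be the Fahrenheit reading. The Rankine reading is R = 1·F + 459.67.
Require R = -2·F: 1·F + 459.67 = -2·F.
(3)·F = -459.67  ⇒  F = -153.2.

-153.2°F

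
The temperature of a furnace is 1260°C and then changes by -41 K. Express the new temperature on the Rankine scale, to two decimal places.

2685.87°R

The 41 K change is an interval; Kelvin and Celsius degrees are the same size, so ΔC = -41°C.
Final Celsius temperature: 1260.0000 - 41.0000 = 1219.0000°C.
In Rankine: 1219.0000 × 1.8 + 491.67 = 2685.87°R.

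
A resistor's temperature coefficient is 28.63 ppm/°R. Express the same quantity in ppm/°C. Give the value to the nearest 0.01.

51.53 ppm/°C

The quantity depends on a temperature interval, so only the ratio of degree sizes applies; the offset between the scales is irrelevant.
A change of 1°C is a change of 1.8°R, so per °C the value is 28.63 × 1.8 = 51.53.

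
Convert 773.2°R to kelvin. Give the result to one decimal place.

In Celsius: (773.2 - 491.67) × 5/9 = 156.4056°C.
In kelvin: 156.4056 + 273.15 = 429.6 K.

429.6 K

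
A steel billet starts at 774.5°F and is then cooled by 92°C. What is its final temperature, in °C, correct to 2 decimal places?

Initial temperature in Celsius: (774.5 - 32) × 5/9 = 412.5000°C.
Final Celsius temperature: 412.5000 - 92.0000 = 320.5000°C.

320.50°C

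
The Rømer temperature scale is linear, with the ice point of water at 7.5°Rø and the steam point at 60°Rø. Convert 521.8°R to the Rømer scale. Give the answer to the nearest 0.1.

First in Celsius: (521.8 - 491.67) × 5/9 = 16.7389°C.
Linearly onto the Rømer scale: 7.5 + (16.7389 / 100) × (60 - 7.5) = 16.3°Rø.

16.3°Rø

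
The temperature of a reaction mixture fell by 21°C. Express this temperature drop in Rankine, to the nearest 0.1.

37.8°R

For a temperature interval the offset drops out; only the factor 1.8 applies.
21 × 1.8 = 37.8.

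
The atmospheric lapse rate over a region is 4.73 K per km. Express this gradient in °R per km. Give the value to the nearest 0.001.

8.514 °R/km

The quantity depends on a temperature interval, so only the ratio of degree sizes applies; the offset between the scales is irrelevant.
A change of 1 K is a change of 1.8°R, so 4.73 × 1.8 = 8.514.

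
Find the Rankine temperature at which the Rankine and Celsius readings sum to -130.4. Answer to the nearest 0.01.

91.77°R

Let R be the Rankine reading. The Celsius reading is C = 5/9·R - 273.15.
Require R + C = -130.4: (14/9)·R - 273.15 = -130.4.
R = (-130.4 + 273.15) / (14/9) = 91.77.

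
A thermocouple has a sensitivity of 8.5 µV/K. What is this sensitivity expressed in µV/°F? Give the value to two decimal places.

4.72 µV/°F

Since only a temperature interval is involved, the additive offset between the scales drops out.
A change of 1°F is a change of 5/9 K, so per °F the value is 8.5 × 5/9 = 4.72.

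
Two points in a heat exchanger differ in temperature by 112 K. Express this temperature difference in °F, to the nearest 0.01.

201.60°F

For a temperature interval the offset drops out; only the factor 1.8 applies.
112 × 1.8 = 201.60.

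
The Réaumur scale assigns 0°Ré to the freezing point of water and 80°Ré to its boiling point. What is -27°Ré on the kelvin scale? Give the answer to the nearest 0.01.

239.40 K

Linear interpolation between the fixed points: C = (-27 - 0) × 100 / (80 - 0) = -33.7500°C.
Then -33.7500 + 273.15 = 239.40 K.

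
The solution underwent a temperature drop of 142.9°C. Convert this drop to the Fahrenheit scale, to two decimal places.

257.22°F

For a temperature interval the offset drops out; only the factor 1.8 applies.
142.9 × 1.8 = 257.22.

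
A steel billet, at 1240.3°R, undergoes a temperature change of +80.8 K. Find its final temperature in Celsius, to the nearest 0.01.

Initial temperature in Celsius: (1240.3 - 491.67) × 5/9 = 415.9056°C.
The 80.8 K change is an interval; Kelvin and Celsius degrees are the same size, so ΔC = +80.8°C.
Final Celsius temperature: 415.9056 + 80.8000 = 496.7056°C.

496.71°C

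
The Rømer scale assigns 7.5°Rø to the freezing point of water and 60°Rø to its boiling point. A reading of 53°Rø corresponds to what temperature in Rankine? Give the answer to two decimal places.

Linear interpolation between the fixed points: C = (53 - 7.5) × 100 / (60 - 7.5) = 86.6667°C.
Then 86.6667 × 1.8 + 491.67 = 647.67°R.

647.67°R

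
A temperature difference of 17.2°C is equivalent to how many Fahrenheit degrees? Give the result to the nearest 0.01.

Only the scale ratio 1.8 matters for a change in temperature.
17.2 × 1.8 = 30.96.

30.96°F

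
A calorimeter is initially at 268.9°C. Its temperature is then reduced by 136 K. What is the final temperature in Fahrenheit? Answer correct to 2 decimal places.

271.22°F

The 136 K change is an interval; Kelvin and Celsius degrees are the same size, so ΔC = -136°C.
Final Celsius temperature: 268.9000 - 136.0000 = 132.9000°C.
In Fahrenheit: 132.9000 × 1.8 + 32 = 271.22°F.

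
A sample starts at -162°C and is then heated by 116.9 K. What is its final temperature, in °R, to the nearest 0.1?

The 116.9 K change is an interval; Kelvin and Celsius degrees are the same size, so ΔC = +116.9°C.
Final Celsius temperature: -162.0000 + 116.9000 = -45.1000°C.
In Rankine: -45.1000 × 1.8 + 491.67 = 410.5°R.

410.5°R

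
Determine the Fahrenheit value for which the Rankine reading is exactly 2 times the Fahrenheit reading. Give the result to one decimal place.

459.7°F

Let F be the Fahrenheit reading. The Rankine reading is R = 1·F + 459.67.
Require R = 2·F: 1·F + 459.67 = 2·F.
(-1)·F = -459.67  ⇒  F = 459.7.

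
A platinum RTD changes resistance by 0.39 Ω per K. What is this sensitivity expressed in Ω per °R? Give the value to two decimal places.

0.22 Ω per °R

Since only a temperature interval is involved, the additive offset between the scales drops out.
A change of 1°R is a change of 5/9 K, so per °R the value is 0.39 × 5/9 = 0.22.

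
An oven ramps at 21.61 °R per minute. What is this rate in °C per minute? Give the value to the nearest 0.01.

Since only a temperature interval is involved, the additive offset between the scales drops out.
A change of 1°R is a change of 5/9°C, so 21.61 × 5/9 = 12.01.

12.01 °C/minute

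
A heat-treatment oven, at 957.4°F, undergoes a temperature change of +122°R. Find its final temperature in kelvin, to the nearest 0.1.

Initial temperature in Celsius: (957.4 - 32) × 5/9 = 514.1111°C.
The 122°R change is an interval, so only the factor 5/9 applies: +122 × 5/9 = +67.7778°C.
Final Celsius temperature: 514.1111 + 67.7778 = 581.8889°C.
In kelvin: 581.8889 + 273.15 = 855.0 K.

855.0 K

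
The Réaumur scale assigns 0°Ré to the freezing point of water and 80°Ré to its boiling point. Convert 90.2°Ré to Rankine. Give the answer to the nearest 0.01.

694.62°R

Linear interpolation between the fixed points: C = (90.2 - 0) × 100 / (80 - 0) = 112.7500°C.
Then 112.7500 × 1.8 + 491.67 = 694.62°R.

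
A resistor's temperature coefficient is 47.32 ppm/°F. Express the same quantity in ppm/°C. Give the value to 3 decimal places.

The quantity depends on a temperature interval, so only the ratio of degree sizes applies; the offset between the scales is irrelevant.
A change of 1°C is a change of 1.8°F, so per °C the value is 47.32 × 1.8 = 85.176.

85.176 ppm/°C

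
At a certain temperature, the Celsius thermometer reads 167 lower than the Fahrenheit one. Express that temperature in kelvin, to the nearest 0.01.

441.90 K

Let x be the Fahrenheit reading; then the Celsius reading is 5/9·x - 17.7778.
(5/9·x - 17.7778) - x = -167  ⇒  (-4/9)·x = -149.222  ⇒  x = 335.7500°F.
In Celsius: (335.75 - 32) × 5/9 = 168.7500°C.
In kelvin: 168.7500 + 273.15 = 441.90 K.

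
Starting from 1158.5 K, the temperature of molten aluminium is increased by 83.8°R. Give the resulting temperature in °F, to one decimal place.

1709.4°F

Initial temperature in Celsius: 1158.5 - 273.15 = 885.3500°C.
The 83.8°R change is an interval, so only the factor 5/9 applies: +83.8 × 5/9 = +46.5556°C.
Final Celsius temperature: 885.3500 + 46.5556 = 931.9056°C.
In Fahrenheit: 931.9056 × 1.8 + 32 = 1709.4°F.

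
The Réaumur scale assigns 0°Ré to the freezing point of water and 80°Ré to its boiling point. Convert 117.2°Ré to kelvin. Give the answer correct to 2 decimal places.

Linear interpolation between the fixed points: C = (117.2 - 0) × 100 / (80 - 0) = 146.5000°C.
Then 146.5000 + 273.15 = 419.65 K.

419.65 K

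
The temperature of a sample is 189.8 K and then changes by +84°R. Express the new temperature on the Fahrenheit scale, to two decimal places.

-34.03°F

Initial temperature in Celsius: 189.8 - 273.15 = -83.3500°C.
The 84°R change is an interval, so only the factor 5/9 applies: +84 × 5/9 = +46.6667°C.
Final Celsius temperature: -83.3500 + 46.6667 = -36.6833°C.
In Fahrenheit: -36.6833 × 1.8 + 32 = -34.03°F.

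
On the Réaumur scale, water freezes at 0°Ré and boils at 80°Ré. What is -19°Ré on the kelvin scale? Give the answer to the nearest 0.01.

Linear interpolation between the fixed points: C = (-19 - 0) × 100 / (80 - 0) = -23.7500°C.
Then -23.7500 + 273.15 = 249.40 K.

249.40 K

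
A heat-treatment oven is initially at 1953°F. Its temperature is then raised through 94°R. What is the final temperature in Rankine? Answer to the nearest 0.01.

Initial temperature in Celsius: (1953 - 32) × 5/9 = 1067.2222°C.
The 94°R change is an interval, so only the factor 5/9 applies: +94 × 5/9 = +52.2222°C.
Final Celsius temperature: 1067.2222 + 52.2222 = 1119.4444°C.
In Rankine: 1119.4444 × 1.8 + 491.67 = 2506.67°R.

2506.67°R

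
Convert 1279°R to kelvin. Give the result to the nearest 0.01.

In Celsius: (1279 - 491.67) × 5/9 = 437.4056°C.
In kelvin: 437.4056 + 273.15 = 710.56 K.

710.56 K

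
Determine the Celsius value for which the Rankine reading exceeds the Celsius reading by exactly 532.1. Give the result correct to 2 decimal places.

Let C be the Celsius reading. The Rankine reading is R = 1.8·C + 491.67.
Require R - C = 532.1: (0.8)·C + 491.67 = 532.1.
C = (532.1 - 491.67) / (0.8) = 50.54.

50.54°C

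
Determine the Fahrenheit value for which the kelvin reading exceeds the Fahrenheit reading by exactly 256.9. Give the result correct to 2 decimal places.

-3.44°F

Let F be the Fahrenheit reading. The kelvin reading is K = 5/9·F + 255.372.
Require K - F = 256.9: (-4/9)·F + 255.372 = 256.9.
F = (256.9 - 255.372) / (-4/9) = -3.44.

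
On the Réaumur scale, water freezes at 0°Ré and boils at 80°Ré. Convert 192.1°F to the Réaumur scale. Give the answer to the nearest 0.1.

71.2°Ré

First in Celsius: (192.1 - 32) × 5/9 = 88.9444°C.
Linearly onto the Réaumur scale: 0 + (88.9444 / 100) × (80 - 0) = 71.2°Ré.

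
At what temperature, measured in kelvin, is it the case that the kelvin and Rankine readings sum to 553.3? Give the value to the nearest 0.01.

Let K be the kelvin reading. The Rankine reading is R = 1.8·K.
Require K + R = 553.3: (2.8)·K = 553.3.
K = (553.3) / (2.8) = 197.61.

197.61 K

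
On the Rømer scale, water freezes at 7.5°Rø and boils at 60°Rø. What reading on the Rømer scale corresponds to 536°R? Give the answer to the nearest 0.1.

First in Celsius: (536 - 491.67) × 5/9 = 24.6278°C.
Linearly onto the Rømer scale: 7.5 + (24.6278 / 100) × (60 - 7.5) = 20.4°Rø.

20.4°Rø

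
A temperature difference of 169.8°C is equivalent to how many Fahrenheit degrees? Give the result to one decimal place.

305.6°F

Only the scale ratio 1.8 matters for a change in temperature.
169.8 × 1.8 = 305.6.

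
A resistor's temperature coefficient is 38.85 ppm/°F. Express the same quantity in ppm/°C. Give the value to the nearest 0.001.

Since only a temperature interval is involved, the additive offset between the scales drops out.
A change of 1°C is a change of 1.8°F, so per °C the value is 38.85 × 1.8 = 69.930.

69.930 ppm/°C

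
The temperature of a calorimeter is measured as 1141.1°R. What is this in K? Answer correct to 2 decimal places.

In Celsius: (1141.1 - 491.67) × 5/9 = 360.7944°C.
In kelvin: 360.7944 + 273.15 = 633.94 K.

633.94 K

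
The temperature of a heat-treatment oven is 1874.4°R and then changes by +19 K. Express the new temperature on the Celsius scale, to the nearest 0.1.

Initial temperature in Celsius: (1874.4 - 491.67) × 5/9 = 768.1833°C.
The 19 K change is an interval; Kelvin and Celsius degrees are the same size, so ΔC = +19°C.
Final Celsius temperature: 768.1833 + 19.0000 = 787.1833°C.

787.2°C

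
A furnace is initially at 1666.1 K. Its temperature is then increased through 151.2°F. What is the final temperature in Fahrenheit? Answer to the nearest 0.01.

Initial temperature in Celsius: 1666.1 - 273.15 = 1392.9500°C.
The 151.2°F change is an interval, so only the factor 5/9 applies: +151.2 × 5/9 = +84.0000°C.
Final Celsius temperature: 1392.9500 + 84.0000 = 1476.9500°C.
In Fahrenheit: 1476.9500 × 1.8 + 32 = 2690.51°F.

2690.51°F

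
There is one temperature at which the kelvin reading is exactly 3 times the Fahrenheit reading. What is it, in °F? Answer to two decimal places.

Let F be the Fahrenheit reading. The kelvin reading is K = 5/9·F + 255.372.
Require K = 3·F: 5/9·F + 255.372 = 3·F.
(-22/9)·F = -255.372  ⇒  F = 104.47.

104.47°F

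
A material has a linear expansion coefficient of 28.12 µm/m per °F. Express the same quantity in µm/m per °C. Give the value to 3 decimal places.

Since only a temperature interval is involved, the additive offset between the scales drops out.
A change of 1°C is a change of 1.8°F, so per °C the value is 28.12 × 1.8 = 50.616.

50.616 µm/m per °C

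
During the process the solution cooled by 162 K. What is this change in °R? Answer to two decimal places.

Only the scale ratio 1.8 matters for a change in temperature.
162 × 1.8 = 291.60.

291.60°R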